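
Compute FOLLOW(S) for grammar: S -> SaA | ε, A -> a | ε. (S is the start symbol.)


$ ∈ FOLLOW(S). For each A -> αBβ: add FIRST(β)\{ε} to FOLLOW(B); if β nullable, add FOLLOW(A).
FOLLOW(S) = {$, a}


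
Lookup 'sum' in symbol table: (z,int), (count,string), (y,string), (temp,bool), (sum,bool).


Lookup 'sum' → type bool


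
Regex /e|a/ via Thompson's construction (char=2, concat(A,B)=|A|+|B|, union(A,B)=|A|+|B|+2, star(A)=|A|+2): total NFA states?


Syntax tree has 2 char leaf(s), 1 union(s), 0 star(s)
chars contribute 2×2 = 4; each union adds +2; each star adds +2
Total: 4 + 2 + 0 = 6 states


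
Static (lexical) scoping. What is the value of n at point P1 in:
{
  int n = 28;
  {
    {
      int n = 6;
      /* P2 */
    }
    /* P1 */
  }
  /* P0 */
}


P1's block does not declare n; resolves to the enclosing declaration at depth 0
n = 28


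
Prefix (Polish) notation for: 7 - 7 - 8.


left-to-right (same/higher precedence on left): tree is (- (- 7 7) 8)
Prefix: - - 7 7 8


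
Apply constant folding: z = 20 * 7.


20 * 7 = 140 at compile time
Optimized: z = 140


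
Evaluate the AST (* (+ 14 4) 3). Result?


Evaluate inner: (+ 14 4) = 18
Evaluate root: (* 18 3) = 54
Result: 54


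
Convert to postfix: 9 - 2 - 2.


Left to right (same or higher precedence on left)
Postfix: 9 2 - 2 -


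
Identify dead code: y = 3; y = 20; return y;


first assignment to y is overwritten before any read
Dead: 'y = 3'


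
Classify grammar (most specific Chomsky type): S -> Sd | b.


Left-linear: every RHS is a terminal or one nonterminal followed by a terminal
Classification: Type 3 (Regular)


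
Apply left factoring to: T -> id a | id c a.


Common prefix: 'id'
Factored: T -> id T', T' -> a | c a


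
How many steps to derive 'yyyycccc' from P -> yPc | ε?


Derivation: P => yPc => yyPcc => yyyPccc => yyyyPcccc => yyyycccc
Steps: 5


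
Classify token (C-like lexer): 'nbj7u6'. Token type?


Pattern: letter/underscore followed by alphanumerics, not a keyword
Type: IDENTIFIER


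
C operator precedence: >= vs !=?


'>=' is relational (level 7); '!=' is equality (level 6)
Higher level binds tighter
'>=' has higher precedence than '!='


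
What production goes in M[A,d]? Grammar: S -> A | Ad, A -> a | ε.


For [A, d]: ε is nullable and 'd' ∈ FOLLOW(A)
Entry: A -> ε


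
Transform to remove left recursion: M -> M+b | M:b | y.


Left-recursive alternatives: M+b, M:b; non-recursive: y
Introduce M': M -> yM', M' -> +bM' | :bM' | ε


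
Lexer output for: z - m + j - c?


Scan left to right, longest-match per lexeme
Tokens: ID(z), OP(-), ID(m), OP(+), ID(j), OP(-), ID(c)


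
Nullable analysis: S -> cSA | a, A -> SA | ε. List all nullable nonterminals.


A nonterminal is nullable iff some alternative derives ε (directly, or every symbol in it is nullable)
Nullable: {A}


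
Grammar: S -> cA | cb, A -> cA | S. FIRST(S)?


Per alternative of S: FIRST(cA) = {c}; FIRST(cb) = {c}
FIRST(S) = {c}


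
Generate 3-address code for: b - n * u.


Break into single-operator statements:
t1 = n * u
t2 = b - t1


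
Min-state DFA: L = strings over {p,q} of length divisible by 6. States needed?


Track length mod 6: states 0..5, accept at 0
Minimal DFA: 6 states


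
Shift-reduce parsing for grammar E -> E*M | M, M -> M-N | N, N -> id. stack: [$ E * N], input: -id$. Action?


'N' (not preceded by M-) is the handle for M -> N
Action: reduce (M -> N)


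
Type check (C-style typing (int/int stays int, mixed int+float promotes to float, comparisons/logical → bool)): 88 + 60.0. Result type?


Operand types: int + float
Rule: mixed int/float promotes to float; int/int stays int
Result type: float


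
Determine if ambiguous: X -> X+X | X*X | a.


'a+a*a' has two parse trees (no precedence encoded between + and *)
Ambiguous


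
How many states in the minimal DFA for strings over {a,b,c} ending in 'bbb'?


Track the longest suffix of input matching a prefix of 'bbb': 4 classes (prefixes of length 0..3)
Minimal DFA: 4 states


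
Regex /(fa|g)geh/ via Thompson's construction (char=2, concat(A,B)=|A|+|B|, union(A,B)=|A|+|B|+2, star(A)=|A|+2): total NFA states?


Syntax tree has 6 char leaf(s), 1 union(s), 0 star(s)
chars contribute 6×2 = 12; each union adds +2; each star adds +2
Total: 12 + 2 + 0 = 14 states


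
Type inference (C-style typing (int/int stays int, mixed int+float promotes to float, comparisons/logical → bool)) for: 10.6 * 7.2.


Operand types: float * float
Rule: mixed int/float promotes to float; int/int stays int
Result type: float


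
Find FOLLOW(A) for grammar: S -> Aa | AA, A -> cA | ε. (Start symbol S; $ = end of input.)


$ ∈ FOLLOW(S). For each A -> αBβ: add FIRST(β)\{ε} to FOLLOW(B); if β nullable, add FOLLOW(A).
FOLLOW(A) = {$, a, c}


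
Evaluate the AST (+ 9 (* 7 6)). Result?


Evaluate inner: (* 7 6) = 42
Evaluate root: (+ 9 42) = 51
Result: 51


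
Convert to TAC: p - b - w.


Break into single-operator statements:
t1 = p - b
t2 = t1 - w


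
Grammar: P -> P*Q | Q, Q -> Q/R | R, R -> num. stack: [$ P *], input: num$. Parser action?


no handle ('P*' is not any RHS); shift 'num'
Action: shift


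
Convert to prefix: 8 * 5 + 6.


left-to-right (same/higher precedence on left): tree is (+ (* 8 5) 6)
Prefix: + * 8 5 6


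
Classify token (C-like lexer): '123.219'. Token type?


Pattern: digits with a decimal point
Type: FLOAT_LITERAL


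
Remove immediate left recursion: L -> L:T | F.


Left-recursive alternatives: L:T; non-recursive: F
Introduce L': L -> FL', L' -> :TL' | ε


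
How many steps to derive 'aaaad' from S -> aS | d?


Derivation: S => aS => aaS => aaaS => aaaaS => aaaad
Steps: 5


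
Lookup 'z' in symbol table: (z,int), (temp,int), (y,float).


Lookup 'z' → type int


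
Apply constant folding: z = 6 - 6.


6 - 6 = 0 at compile time
Optimized: z = 0


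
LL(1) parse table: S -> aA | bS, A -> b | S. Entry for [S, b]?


For [S, b]: 'b' ∈ FIRST(bS)
Entry: S -> bS


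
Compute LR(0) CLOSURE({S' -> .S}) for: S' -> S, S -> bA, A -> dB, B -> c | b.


Start: S' -> .S
For each item with dot before a nonterminal B, add B -> .γ for every B-production
Closure: [S' -> .S, S -> .bA]


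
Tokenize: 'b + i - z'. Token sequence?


Scan left to right, longest-match per lexeme
Tokens: ID(b), OP(+), ID(i), OP(-), ID(z)


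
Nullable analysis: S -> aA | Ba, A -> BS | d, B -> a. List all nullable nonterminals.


A nonterminal is nullable iff some alternative derives ε (directly, or every symbol in it is nullable)
Nullable: {}


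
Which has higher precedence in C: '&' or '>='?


'>=' is relational (level 7); '&' is bitwise AND (level 5)
Higher level binds tighter
'>=' has higher precedence than '&'


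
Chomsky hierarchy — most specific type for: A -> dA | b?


Right-linear: every RHS is a terminal or a terminal followed by one nonterminal
Classification: Type 3 (Regular)


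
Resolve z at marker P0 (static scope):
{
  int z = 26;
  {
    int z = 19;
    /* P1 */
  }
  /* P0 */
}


z declared in the same block as P0
z = 26


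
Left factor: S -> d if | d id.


Common prefix: 'd'
Factored: S -> d S', S' -> if | id


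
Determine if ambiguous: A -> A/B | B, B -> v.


precedence layered via separate nonterminal B: deterministic
Unambiguous


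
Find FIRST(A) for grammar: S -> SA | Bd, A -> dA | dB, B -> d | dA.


Per alternative of A: FIRST(dA) = {d}; FIRST(dB) = {d}
FIRST(A) = {d}


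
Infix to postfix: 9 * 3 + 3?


Left to right (same or higher precedence on left)
Postfix: 9 3 * 3 +


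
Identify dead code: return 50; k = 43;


statement follows a return and is unreachable
Dead: 'k = 43'


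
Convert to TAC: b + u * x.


Break into single-operator statements:
t1 = u * x
t2 = b + t1


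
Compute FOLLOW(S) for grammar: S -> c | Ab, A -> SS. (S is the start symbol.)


$ ∈ FOLLOW(S). For each A -> αBβ: add FIRST(β)\{ε} to FOLLOW(B); if β nullable, add FOLLOW(A).
FOLLOW(S) = {$, b, c}


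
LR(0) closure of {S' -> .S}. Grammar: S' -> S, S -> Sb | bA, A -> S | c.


Start: S' -> .S
For each item with dot before a nonterminal B, add B -> .γ for every B-production
Closure: [S' -> .S, S -> .Sb, S -> .bA]


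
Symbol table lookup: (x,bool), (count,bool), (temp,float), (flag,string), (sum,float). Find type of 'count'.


Lookup 'count' → type bool


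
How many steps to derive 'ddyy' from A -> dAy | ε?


Derivation: A => dAy => ddAyy => ddyy
Steps: 3


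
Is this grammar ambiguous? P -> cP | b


right-linear, alternatives start with distinct terminals 'c' vs 'b': unique leftmost derivation
Unambiguous


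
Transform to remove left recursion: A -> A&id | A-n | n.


Left-recursive alternatives: A&id, A-n; non-recursive: n
Introduce A': A -> nA', A' -> &idA' | -nA' | ε


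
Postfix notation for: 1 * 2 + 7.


Left to right (same or higher precedence on left)
Postfix: 1 2 * 7 +


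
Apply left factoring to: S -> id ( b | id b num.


Common prefix: 'id'
Factored: S -> id S', S' -> ( b | b num


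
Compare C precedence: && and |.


'|' is bitwise OR (level 3); '&&' is logical AND (level 2)
Higher level binds tighter
'|' has higher precedence than '&&'


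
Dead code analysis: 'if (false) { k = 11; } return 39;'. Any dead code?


condition is constant false, so the whole block is unreachable
Dead: 'if (false) { k = 11; }'


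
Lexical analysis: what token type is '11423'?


Pattern: digits only
Type: INTEGER_LITERAL


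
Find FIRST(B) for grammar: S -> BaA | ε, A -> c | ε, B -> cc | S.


Per alternative of B: FIRST(cc) = {c}; FIRST(S) = {a, c, ε}
FIRST(B) = {a, c, ε}


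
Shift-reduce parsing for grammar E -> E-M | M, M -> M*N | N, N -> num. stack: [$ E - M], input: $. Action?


handle 'E-M' on top; lookahead ∈ FOLLOW(E) = {-, $}
Action: reduce (E -> E-M)


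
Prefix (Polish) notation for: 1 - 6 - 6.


left-to-right (same/higher precedence on left): tree is (- (- 1 6) 6)
Prefix: - - 1 6 6


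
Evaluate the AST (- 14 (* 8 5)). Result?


Evaluate inner: (* 8 5) = 40
Evaluate root: (- 14 40) = -26
Result: -26


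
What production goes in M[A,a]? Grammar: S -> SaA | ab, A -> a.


For [A, a]: 'a' ∈ FIRST(a)
Entry: A -> a


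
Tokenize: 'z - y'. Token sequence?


Scan left to right, longest-match per lexeme
Tokens: ID(z), OP(-), ID(y)


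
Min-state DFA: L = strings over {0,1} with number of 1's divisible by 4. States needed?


Track (count of 1) mod 4: states 0..3, accept at 0
Minimal DFA: 4 states


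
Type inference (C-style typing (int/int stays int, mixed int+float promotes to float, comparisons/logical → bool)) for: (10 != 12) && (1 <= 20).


Operand types: bool && bool
Rule: logical operators take bool operands and yield bool
Result type: bool


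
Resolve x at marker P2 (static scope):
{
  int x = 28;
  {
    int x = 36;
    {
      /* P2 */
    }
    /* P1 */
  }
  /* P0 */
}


P2's block does not declare x; resolves to the enclosing declaration at depth 1
x = 36


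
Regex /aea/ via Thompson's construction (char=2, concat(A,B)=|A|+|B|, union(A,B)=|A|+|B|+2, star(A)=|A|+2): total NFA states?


Syntax tree has 3 char leaf(s), 0 union(s), 0 star(s)
chars contribute 3×2 = 6; each union adds +2; each star adds +2
Total: 6 + 0 + 0 = 6 states


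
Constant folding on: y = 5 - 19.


5 - 19 = -14 at compile time
Optimized: y = -14


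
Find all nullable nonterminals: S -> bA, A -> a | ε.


A nonterminal is nullable iff some alternative derives ε (directly, or every symbol in it is nullable)
Nullable: {A}


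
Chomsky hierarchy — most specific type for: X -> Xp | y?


Left-linear: every RHS is a terminal or one nonterminal followed by a terminal
Classification: Type 3 (Regular)


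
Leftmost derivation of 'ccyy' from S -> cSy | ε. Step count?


Derivation: S => cSy => ccSyy => ccyy
Steps: 3


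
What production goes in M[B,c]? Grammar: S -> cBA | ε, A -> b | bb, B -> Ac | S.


For [B, c]: 'c' ∈ FIRST(S)
Entry: B -> S


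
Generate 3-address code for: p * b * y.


Break into single-operator statements:
t1 = p * b
t2 = t1 * y


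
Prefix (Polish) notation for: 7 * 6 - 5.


left-to-right (same/higher precedence on left): tree is (- (* 7 6) 5)
Prefix: - * 7 6 5


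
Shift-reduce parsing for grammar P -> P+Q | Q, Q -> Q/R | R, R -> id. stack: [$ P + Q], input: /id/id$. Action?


'/' can extend Q; shift to build Q -> Q/R
Action: shift


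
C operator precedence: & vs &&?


'&' is bitwise AND (level 5); '&&' is logical AND (level 2)
Higher level binds tighter
'&' has higher precedence than '&&'


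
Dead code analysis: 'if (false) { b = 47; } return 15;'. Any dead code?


condition is constant false, so the whole block is unreachable
Dead: 'if (false) { b = 47; }'


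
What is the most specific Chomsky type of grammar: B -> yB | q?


Right-linear: every RHS is a terminal or a terminal followed by one nonterminal
Classification: Type 3 (Regular)


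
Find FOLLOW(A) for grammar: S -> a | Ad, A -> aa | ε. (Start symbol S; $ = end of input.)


$ ∈ FOLLOW(S). For each A -> αBβ: add FIRST(β)\{ε} to FOLLOW(B); if β nullable, add FOLLOW(A).
FOLLOW(A) = {d}


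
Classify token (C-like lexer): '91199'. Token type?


Pattern: digits only
Type: INTEGER_LITERAL


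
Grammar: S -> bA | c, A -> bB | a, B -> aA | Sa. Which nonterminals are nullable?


A nonterminal is nullable iff some alternative derives ε (directly, or every symbol in it is nullable)
Nullable: {}


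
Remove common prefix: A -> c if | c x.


Common prefix: 'c'
Factored: A -> c A', A' -> if | x


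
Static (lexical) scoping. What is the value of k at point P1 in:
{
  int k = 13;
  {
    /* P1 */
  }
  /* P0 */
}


P1's block does not declare k; resolves to the enclosing declaration at depth 0
k = 13


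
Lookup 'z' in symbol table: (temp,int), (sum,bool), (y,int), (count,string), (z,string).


Lookup 'z' → type string


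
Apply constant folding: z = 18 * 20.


18 * 20 = 360 at compile time
Optimized: z = 360


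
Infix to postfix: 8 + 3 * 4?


* has higher precedence, evaluate 3*4 first
Postfix: 8 3 4 * +


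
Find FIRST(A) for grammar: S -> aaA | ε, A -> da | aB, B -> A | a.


Per alternative of A: FIRST(da) = {d}; FIRST(aB) = {a}
FIRST(A) = {a, d}


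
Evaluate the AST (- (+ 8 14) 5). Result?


Evaluate inner: (+ 8 14) = 22
Evaluate root: (- 22 5) = 17
Result: 17


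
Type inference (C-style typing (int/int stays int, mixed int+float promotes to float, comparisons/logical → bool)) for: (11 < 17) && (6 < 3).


Operand types: bool && bool
Rule: logical operators take bool operands and yield bool
Result type: bool


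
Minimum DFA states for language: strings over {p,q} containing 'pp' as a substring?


KMP-style automaton: 2 progress states + 1 absorbing accept = 3
Minimal DFA: 3 states


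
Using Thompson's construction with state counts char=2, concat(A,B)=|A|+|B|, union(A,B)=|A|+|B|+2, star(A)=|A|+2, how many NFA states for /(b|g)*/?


Syntax tree has 2 char leaf(s), 1 union(s), 1 star(s)
chars contribute 2×2 = 4; each union adds +2; each star adds +2
Total: 4 + 2 + 2 = 8 states


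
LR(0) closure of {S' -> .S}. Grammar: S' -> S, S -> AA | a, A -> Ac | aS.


Start: S' -> .S
For each item with dot before a nonterminal B, add B -> .γ for every B-production
Closure: [S' -> .S, S -> .AA, S -> .a, A -> .Ac, A -> .aS]


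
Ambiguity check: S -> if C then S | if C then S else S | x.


dangling else: 'if C then if C then x else x' parses two ways
Ambiguous


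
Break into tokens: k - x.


Scan left to right, longest-match per lexeme
Tokens: ID(k), OP(-), ID(x)


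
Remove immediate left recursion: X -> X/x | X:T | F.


Left-recursive alternatives: X/x, X:T; non-recursive: F
Introduce X': X -> FX', X' -> /xX' | :TX' | ε


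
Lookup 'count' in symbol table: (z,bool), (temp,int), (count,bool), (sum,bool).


Lookup 'count' → type bool


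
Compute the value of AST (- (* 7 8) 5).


Evaluate inner: (* 7 8) = 56
Evaluate root: (- 56 5) = 51
Result: 51


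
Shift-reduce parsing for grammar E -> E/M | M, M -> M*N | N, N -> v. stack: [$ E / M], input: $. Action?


handle 'E/M' on top; lookahead ∈ FOLLOW(E) = {/, $}
Action: reduce (E -> E/M)


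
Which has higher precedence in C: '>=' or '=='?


'>=' is relational (level 7); '==' is equality (level 6)
Higher level binds tighter
'>=' has higher precedence than '=='


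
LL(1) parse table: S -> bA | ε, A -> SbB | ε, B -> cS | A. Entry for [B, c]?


For [B, c]: 'c' ∈ FIRST(cS)
Entry: B -> cS


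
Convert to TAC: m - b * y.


Break into single-operator statements:
t1 = b * y
t2 = m - t1


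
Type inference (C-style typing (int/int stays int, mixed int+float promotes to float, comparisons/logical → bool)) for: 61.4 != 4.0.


Operand types: float != float
Rule: comparison yields bool
Result type: bool


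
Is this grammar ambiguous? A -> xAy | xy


balanced x^n…y^n: each string has a unique parse
Unambiguous


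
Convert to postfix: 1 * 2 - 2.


Left to right (same or higher precedence on left)
Postfix: 1 2 * 2 -


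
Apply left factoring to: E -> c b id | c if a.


Common prefix: 'c'
Factored: E -> c E', E' -> b id | if a


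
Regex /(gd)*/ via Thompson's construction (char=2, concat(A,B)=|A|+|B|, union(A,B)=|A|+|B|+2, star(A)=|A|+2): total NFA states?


Syntax tree has 2 char leaf(s), 0 union(s), 1 star(s)
chars contribute 2×2 = 4; each union adds +2; each star adds +2
Total: 4 + 0 + 2 = 6 states


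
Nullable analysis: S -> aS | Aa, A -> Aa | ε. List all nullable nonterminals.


A nonterminal is nullable iff some alternative derives ε (directly, or every symbol in it is nullable)
Nullable: {A}


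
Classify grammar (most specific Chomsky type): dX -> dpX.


LHS has context (more than one symbol) and |LHS| ≤ |RHS|
Classification: Type 1 (Context-Sensitive)


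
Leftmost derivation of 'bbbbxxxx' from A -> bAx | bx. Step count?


Derivation: A => bAx => bbAxx => bbbAxxx => bbbbxxxx
Steps: 4


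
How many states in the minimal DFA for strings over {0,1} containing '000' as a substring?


KMP-style automaton: 3 progress states + 1 absorbing accept = 4
Minimal DFA: 4 states


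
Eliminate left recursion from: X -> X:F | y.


Left-recursive alternatives: X:F; non-recursive: y
Introduce X': X -> yX', X' -> :FX' | ε


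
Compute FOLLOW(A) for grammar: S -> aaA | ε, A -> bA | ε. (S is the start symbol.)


$ ∈ FOLLOW(S). For each A -> αBβ: add FIRST(β)\{ε} to FOLLOW(B); if β nullable, add FOLLOW(A).
FOLLOW(A) = {$}


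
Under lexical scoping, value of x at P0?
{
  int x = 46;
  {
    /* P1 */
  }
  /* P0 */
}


x declared in the same block as P0
x = 46


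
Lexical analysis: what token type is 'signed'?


Pattern: reserved word
Type: KEYWORD


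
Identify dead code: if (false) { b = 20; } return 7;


condition is constant false, so the whole block is unreachable
Dead: 'if (false) { b = 20; }'


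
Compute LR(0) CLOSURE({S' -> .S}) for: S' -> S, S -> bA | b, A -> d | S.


Start: S' -> .S
For each item with dot before a nonterminal B, add B -> .γ for every B-production
Closure: [S' -> .S, S -> .bA, S -> .b]


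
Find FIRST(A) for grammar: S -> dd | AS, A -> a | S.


Per alternative of A: FIRST(a) = {a}; FIRST(S) = {a, d}
FIRST(A) = {a, d}


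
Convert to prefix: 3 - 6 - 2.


left-to-right (same/higher precedence on left): tree is (- (- 3 6) 2)
Prefix: - - 3 6 2


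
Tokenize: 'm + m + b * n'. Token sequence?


Scan left to right, longest-match per lexeme
Tokens: ID(m), OP(+), ID(m), OP(+), ID(b), OP(*), ID(n)


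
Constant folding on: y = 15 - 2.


15 - 2 = 13 at compile time
Optimized: y = 13


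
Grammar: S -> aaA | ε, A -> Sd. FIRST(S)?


Per alternative of S: FIRST(aaA) = {a}; FIRST(ε) = {ε}
FIRST(S) = {a, ε}


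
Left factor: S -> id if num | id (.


Common prefix: 'id'
Factored: S -> id S', S' -> if num | (


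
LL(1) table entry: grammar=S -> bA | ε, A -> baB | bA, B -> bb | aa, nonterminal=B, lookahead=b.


For [B, b]: 'b' ∈ FIRST(bb)
Entry: B -> bb


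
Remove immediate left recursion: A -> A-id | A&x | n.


Left-recursive alternatives: A-id, A&x; non-recursive: n
Introduce A': A -> nA', A' -> -idA' | &xA' | ε


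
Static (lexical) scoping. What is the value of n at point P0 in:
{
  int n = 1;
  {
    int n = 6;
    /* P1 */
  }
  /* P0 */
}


n declared in the same block as P0
n = 1


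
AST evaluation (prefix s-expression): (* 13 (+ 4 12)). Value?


Evaluate inner: (+ 4 12) = 16
Evaluate root: (* 13 16) = 208
Result: 208


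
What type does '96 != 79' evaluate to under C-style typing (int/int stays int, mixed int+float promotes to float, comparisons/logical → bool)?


Operand types: int != int
Rule: comparison yields bool
Result type: bool


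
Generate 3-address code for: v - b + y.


Break into single-operator statements:
t1 = v - b
t2 = t1 + y


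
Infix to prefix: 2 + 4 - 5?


left-to-right (same/higher precedence on left): tree is (- (+ 2 4) 5)
Prefix: - + 2 4 5


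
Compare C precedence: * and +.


'*' is multiplicative (level 10); '+' is additive (level 9)
Higher level binds tighter
'*' has higher precedence than '+'


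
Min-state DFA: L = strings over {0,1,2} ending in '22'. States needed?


Track the longest suffix of input matching a prefix of '22': 3 classes (prefixes of length 0..2)
Minimal DFA: 3 states


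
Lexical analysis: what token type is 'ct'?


Pattern: letter/underscore followed by alphanumerics, not a keyword
Type: IDENTIFIER


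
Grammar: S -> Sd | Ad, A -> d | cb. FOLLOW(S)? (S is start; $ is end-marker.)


$ ∈ FOLLOW(S). For each A -> αBβ: add FIRST(β)\{ε} to FOLLOW(B); if β nullable, add FOLLOW(A).
FOLLOW(S) = {$, d}


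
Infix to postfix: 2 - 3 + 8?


Left to right (same or higher precedence on left)
Postfix: 2 3 - 8 +


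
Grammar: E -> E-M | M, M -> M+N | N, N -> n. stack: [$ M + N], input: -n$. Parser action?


handle 'M+N' on top
Action: reduce (M -> M+N)


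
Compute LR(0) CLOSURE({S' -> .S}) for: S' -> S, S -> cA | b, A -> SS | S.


Start: S' -> .S
For each item with dot before a nonterminal B, add B -> .γ for every B-production
Closure: [S' -> .S, S -> .cA, S -> .b]


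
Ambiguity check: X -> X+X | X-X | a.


'a+a-a' has two parse trees (no precedence encoded between + and -)
Ambiguous


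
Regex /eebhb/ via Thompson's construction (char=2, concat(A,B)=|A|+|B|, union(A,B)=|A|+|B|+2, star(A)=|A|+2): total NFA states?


Syntax tree has 5 char leaf(s), 0 union(s), 0 star(s)
chars contribute 5×2 = 10; each union adds +2; each star adds +2
Total: 10 + 0 + 0 = 10 states


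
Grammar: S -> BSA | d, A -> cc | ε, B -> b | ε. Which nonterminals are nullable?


A nonterminal is nullable iff some alternative derives ε (directly, or every symbol in it is nullable)
Nullable: {A, B}


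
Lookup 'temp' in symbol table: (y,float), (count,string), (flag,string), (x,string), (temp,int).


Lookup 'temp' → type int


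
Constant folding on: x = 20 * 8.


20 * 8 = 160 at compile time
Optimized: x = 160


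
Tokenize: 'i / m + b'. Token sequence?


Scan left to right, longest-match per lexeme
Tokens: ID(i), OP(/), ID(m), OP(+), ID(b)


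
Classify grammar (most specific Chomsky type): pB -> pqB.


LHS has context (more than one symbol) and |LHS| ≤ |RHS|
Classification: Type 1 (Context-Sensitive)


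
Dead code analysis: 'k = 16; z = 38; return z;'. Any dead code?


k is assigned but never read
Dead: 'k = 16'


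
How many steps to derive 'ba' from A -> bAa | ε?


Derivation: A => bAa => ba
Steps: 2


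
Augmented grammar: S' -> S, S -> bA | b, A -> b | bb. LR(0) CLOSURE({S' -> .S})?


Start: S' -> .S
For each item with dot before a nonterminal B, add B -> .γ for every B-production
Closure: [S' -> .S, S -> .bA, S -> .b]


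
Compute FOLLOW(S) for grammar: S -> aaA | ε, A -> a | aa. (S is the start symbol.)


$ ∈ FOLLOW(S). For each A -> αBβ: add FIRST(β)\{ε} to FOLLOW(B); if β nullable, add FOLLOW(A).
FOLLOW(S) = {$}


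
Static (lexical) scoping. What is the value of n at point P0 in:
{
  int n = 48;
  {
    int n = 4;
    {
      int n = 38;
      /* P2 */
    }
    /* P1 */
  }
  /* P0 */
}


n declared in the same block as P0
n = 48


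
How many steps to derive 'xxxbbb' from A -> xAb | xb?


Derivation: A => xAb => xxAbb => xxxbbb
Steps: 3


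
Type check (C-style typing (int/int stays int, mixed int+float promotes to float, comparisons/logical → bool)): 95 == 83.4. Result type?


Operand types: int == float
Rule: comparison yields bool
Result type: bool


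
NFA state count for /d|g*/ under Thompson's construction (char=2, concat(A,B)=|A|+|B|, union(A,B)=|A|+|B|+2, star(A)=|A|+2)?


Syntax tree has 2 char leaf(s), 1 union(s), 1 star(s)
chars contribute 2×2 = 4; each union adds +2; each star adds +2
Total: 4 + 2 + 2 = 8 states


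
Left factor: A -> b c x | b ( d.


Common prefix: 'b'
Factored: A -> b A', A' -> c x | ( d


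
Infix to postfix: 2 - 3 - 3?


Left to right (same or higher precedence on left)
Postfix: 2 3 - 3 -


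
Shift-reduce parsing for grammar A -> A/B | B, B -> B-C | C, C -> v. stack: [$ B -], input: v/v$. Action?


no handle; shift 'v'
Action: shift


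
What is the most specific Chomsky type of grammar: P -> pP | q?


Right-linear: every RHS is a terminal or a terminal followed by one nonterminal
Classification: Type 3 (Regular)


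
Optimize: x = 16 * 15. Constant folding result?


16 * 15 = 240 at compile time
Optimized: x = 240


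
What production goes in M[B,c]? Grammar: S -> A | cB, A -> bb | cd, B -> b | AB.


For [B, c]: 'c' ∈ FIRST(AB)
Entry: B -> AB


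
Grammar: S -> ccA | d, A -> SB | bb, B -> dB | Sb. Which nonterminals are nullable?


A nonterminal is nullable iff some alternative derives ε (directly, or every symbol in it is nullable)
Nullable: {}


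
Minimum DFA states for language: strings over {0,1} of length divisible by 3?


Track length mod 3: states 0..2, accept at 0
Minimal DFA: 3 states


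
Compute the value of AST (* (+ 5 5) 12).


Evaluate inner: (+ 5 5) = 10
Evaluate root: (* 10 12) = 120
Result: 120


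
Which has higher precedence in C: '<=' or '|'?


'<=' is relational (level 7); '|' is bitwise OR (level 3)
Higher level binds tighter
'<=' has higher precedence than '|'


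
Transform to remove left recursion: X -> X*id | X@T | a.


Left-recursive alternatives: X*id, X@T; non-recursive: a
Introduce X': X -> aX', X' -> *idX' | @TX' | ε


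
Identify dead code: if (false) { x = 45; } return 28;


condition is constant false, so the whole block is unreachable
Dead: 'if (false) { x = 45; }'


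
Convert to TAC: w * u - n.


Break into single-operator statements:
t1 = w * u
t2 = t1 - n


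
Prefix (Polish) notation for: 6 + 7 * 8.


'*' binds tighter: tree is (+ 6 (* 7 8))
Prefix: + 6 * 7 8


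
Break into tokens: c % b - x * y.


Scan left to right, longest-match per lexeme
Tokens: ID(c), OP(%), ID(b), OP(-), ID(x), OP(*), ID(y)


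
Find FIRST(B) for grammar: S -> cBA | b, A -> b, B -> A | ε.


Per alternative of B: FIRST(A) = {b}; FIRST(ε) = {ε}
FIRST(B) = {b, ε}


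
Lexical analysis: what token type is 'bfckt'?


Pattern: letter/underscore followed by alphanumerics, not a keyword
Type: IDENTIFIER


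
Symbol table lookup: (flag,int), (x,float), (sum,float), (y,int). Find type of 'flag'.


Lookup 'flag' → type int


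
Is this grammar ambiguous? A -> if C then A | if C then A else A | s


dangling else: 'if C then if C then s else s' parses two ways
Ambiguous


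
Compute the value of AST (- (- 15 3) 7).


Evaluate inner: (- 15 3) = 12
Evaluate root: (- 12 7) = 5
Result: 5


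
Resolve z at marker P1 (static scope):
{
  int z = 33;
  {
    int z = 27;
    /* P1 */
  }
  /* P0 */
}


z declared in the same block as P1
z = 27


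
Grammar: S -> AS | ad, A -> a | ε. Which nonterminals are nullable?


A nonterminal is nullable iff some alternative derives ε (directly, or every symbol in it is nullable)
Nullable: {A}


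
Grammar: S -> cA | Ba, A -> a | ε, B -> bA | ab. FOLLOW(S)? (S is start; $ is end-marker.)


$ ∈ FOLLOW(S). For each A -> αBβ: add FIRST(β)\{ε} to FOLLOW(B); if β nullable, add FOLLOW(A).
FOLLOW(S) = {$}


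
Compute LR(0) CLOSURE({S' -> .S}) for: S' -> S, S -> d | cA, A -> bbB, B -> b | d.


Start: S' -> .S
For each item with dot before a nonterminal B, add B -> .γ for every B-production
Closure: [S' -> .S, S -> .d, S -> .cA]


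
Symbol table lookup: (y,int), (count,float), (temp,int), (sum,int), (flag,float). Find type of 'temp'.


Lookup 'temp' → type int


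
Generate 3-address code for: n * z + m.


Break into single-operator statements:
t1 = n * z
t2 = t1 + m


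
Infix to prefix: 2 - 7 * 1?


'*' binds tighter: tree is (- 2 (* 7 1))
Prefix: - 2 * 7 1


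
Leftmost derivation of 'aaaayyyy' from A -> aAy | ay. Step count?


Derivation: A => aAy => aaAyy => aaaAyyy => aaaayyyy
Steps: 4


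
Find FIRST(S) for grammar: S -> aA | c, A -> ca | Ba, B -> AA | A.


Per alternative of S: FIRST(aA) = {a}; FIRST(c) = {c}
FIRST(S) = {a, c}


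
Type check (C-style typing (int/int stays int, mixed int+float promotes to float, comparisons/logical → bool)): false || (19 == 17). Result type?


Operand types: bool || bool
Rule: logical operators take bool operands and yield bool
Result type: bool


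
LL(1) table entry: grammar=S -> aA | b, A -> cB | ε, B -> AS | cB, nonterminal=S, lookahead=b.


For [S, b]: 'b' ∈ FIRST(b)
Entry: S -> b


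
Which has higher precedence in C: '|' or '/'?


'/' is multiplicative (level 10); '|' is bitwise OR (level 3)
Higher level binds tighter
'/' has higher precedence than '|'


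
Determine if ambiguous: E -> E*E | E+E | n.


'n*n+n' has two parse trees (no precedence encoded between * and +)
Ambiguous


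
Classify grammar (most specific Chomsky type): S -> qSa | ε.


Single nonterminal LHS, but q^n a^n is not regular
Classification: Type 2 (Context-Free)


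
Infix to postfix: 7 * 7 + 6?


Left to right (same or higher precedence on left)
Postfix: 7 7 * 6 +


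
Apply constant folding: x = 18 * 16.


18 * 16 = 288 at compile time
Optimized: x = 288


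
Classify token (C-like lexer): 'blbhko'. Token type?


Pattern: letter/underscore followed by alphanumerics, not a keyword
Type: IDENTIFIER


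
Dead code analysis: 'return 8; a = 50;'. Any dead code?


statement follows a return and is unreachable
Dead: 'a = 50'


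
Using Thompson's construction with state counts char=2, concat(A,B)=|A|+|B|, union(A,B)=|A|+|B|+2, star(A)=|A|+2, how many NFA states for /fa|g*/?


Syntax tree has 3 char leaf(s), 1 union(s), 1 star(s)
chars contribute 3×2 = 6; each union adds +2; each star adds +2
Total: 6 + 2 + 2 = 10 states


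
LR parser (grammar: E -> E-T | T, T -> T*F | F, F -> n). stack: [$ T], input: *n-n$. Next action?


shift '*' to continue T -> T*F
Action: shift


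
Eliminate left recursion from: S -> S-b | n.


Left-recursive alternatives: S-b; non-recursive: n
Introduce S': S -> nS', S' -> -bS' | ε


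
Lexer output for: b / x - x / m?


Scan left to right, longest-match per lexeme
Tokens: ID(b), OP(/), ID(x), OP(-), ID(x), OP(/), ID(m)


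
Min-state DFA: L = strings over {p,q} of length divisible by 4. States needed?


Track length mod 4: states 0..3, accept at 0
Minimal DFA: 4 states


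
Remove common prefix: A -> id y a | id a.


Common prefix: 'id'
Factored: A -> id A', A' -> y a | a


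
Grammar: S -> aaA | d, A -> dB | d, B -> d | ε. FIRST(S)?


Per alternative of S: FIRST(aaA) = {a}; FIRST(d) = {d}
FIRST(S) = {a, d}


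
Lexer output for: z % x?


Scan left to right, longest-match per lexeme
Tokens: ID(z), OP(%), ID(x)


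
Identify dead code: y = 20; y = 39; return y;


first assignment to y is overwritten before any read
Dead: 'y = 20'


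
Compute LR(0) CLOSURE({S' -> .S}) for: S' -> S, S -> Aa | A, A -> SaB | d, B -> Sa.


Start: S' -> .S
For each item with dot before a nonterminal B, add B -> .γ for every B-production
Closure: [S' -> .S, S -> .Aa, S -> .A, A -> .SaB, A -> .d]


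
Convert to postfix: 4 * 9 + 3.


Left to right (same or higher precedence on left)
Postfix: 4 9 * 3 +


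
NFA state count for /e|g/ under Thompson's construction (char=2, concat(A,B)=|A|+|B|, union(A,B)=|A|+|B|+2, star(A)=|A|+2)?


Syntax tree has 2 char leaf(s), 1 union(s), 0 star(s)
chars contribute 2×2 = 4; each union adds +2; each star adds +2
Total: 4 + 2 + 0 = 6 states


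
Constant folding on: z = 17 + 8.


17 + 8 = 25 at compile time
Optimized: z = 25


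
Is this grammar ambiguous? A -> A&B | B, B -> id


precedence layered via separate nonterminal B: deterministic
Unambiguous


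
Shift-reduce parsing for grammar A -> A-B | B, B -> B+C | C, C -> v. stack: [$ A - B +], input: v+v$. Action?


no handle; shift 'v'
Action: shift


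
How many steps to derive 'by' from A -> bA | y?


Derivation: A => bA => by
Steps: 2


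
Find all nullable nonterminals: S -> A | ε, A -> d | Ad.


A nonterminal is nullable iff some alternative derives ε (directly, or every symbol in it is nullable)
Nullable: {S}


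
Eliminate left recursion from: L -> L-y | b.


Left-recursive alternatives: L-y; non-recursive: b
Introduce L': L -> bL', L' -> -yL' | ε


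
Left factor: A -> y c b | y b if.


Common prefix: 'y'
Factored: A -> y A', A' -> c b | b if


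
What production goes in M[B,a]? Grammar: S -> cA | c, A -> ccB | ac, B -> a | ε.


For [B, a]: 'a' ∈ FIRST(a)
Entry: B -> a


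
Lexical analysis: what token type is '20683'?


Pattern: digits only
Type: INTEGER_LITERAL


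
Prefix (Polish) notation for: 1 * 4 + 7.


left-to-right (same/higher precedence on left): tree is (+ (* 1 4) 7)
Prefix: + * 1 4 7


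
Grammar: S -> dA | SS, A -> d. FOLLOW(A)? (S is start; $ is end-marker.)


$ ∈ FOLLOW(S). For each A -> αBβ: add FIRST(β)\{ε} to FOLLOW(B); if β nullable, add FOLLOW(A).
FOLLOW(A) = {$, d}


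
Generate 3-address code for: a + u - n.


Break into single-operator statements:
t1 = a + u
t2 = t1 - n


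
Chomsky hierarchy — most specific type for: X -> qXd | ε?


Single nonterminal LHS, but q^n d^n is not regular
Classification: Type 2 (Context-Free)


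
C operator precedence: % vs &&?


'%' is multiplicative (level 10); '&&' is logical AND (level 2)
Higher level binds tighter
'%' has higher precedence than '&&'


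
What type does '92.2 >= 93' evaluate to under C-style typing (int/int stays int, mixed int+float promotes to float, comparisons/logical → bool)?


Operand types: float >= int
Rule: comparison yields bool
Result type: bool


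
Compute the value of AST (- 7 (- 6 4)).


Evaluate inner: (- 6 4) = 2
Evaluate root: (- 7 2) = 5
Result: 5


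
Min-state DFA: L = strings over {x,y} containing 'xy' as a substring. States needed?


KMP-style automaton: 2 progress states + 1 absorbing accept = 3
Minimal DFA: 3 states


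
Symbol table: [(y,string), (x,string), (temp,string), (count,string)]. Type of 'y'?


Lookup 'y' → type string


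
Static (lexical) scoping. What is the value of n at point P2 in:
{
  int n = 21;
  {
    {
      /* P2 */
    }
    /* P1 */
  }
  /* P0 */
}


P2's block does not declare n; resolves to the enclosing declaration at depth 0
n = 21


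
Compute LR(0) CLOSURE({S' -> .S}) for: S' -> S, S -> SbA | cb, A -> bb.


Start: S' -> .S
For each item with dot before a nonterminal B, add B -> .γ for every B-production
Closure: [S' -> .S, S -> .SbA, S -> .cb]


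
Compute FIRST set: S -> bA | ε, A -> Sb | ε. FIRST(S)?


Per alternative of S: FIRST(bA) = {b}; FIRST(ε) = {ε}
FIRST(S) = {b, ε}


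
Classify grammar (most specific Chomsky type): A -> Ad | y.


Left-linear: every RHS is a terminal or one nonterminal followed by a terminal
Classification: Type 3 (Regular)


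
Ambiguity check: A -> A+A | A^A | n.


'n+n^n' has two parse trees (no precedence encoded between + and ^)
Ambiguous


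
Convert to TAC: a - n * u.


Break into single-operator statements:
t1 = n * u
t2 = a - t1


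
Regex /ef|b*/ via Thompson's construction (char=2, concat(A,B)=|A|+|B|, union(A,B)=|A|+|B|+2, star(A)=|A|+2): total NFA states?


Syntax tree has 3 char leaf(s), 1 union(s), 1 star(s)
chars contribute 3×2 = 6; each union adds +2; each star adds +2
Total: 6 + 2 + 2 = 10 states


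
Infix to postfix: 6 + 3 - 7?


Left to right (same or higher precedence on left)
Postfix: 6 3 + 7 -


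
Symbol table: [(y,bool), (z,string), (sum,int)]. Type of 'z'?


Lookup 'z' → type string


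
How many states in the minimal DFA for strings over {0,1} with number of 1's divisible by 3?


Track (count of 1) mod 3: states 0..2, accept at 0
Minimal DFA: 3 states


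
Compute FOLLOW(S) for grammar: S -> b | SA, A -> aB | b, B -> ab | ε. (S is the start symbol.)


$ ∈ FOLLOW(S). For each A -> αBβ: add FIRST(β)\{ε} to FOLLOW(B); if β nullable, add FOLLOW(A).
FOLLOW(S) = {$, a, b}


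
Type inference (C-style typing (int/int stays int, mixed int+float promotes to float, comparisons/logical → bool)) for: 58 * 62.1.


Operand types: int * float
Rule: mixed int/float promotes to float; int/int stays int
Result type: float


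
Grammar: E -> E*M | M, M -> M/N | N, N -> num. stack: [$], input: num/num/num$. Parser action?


no handle on stack; shift 'num'
Action: shift


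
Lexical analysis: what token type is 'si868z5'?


Pattern: letter/underscore followed by alphanumerics, not a keyword
Type: IDENTIFIER


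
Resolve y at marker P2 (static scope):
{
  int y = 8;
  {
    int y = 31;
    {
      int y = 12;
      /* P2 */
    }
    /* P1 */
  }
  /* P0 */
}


y declared in the same block as P2
y = 12


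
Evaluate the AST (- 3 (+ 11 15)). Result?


Evaluate inner: (+ 11 15) = 26
Evaluate root: (- 3 26) = -23
Result: -23


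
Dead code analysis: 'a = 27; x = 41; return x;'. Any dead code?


a is assigned but never read
Dead: 'a = 27'


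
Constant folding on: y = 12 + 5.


12 + 5 = 17 at compile time
Optimized: y = 17


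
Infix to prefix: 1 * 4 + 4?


left-to-right (same/higher precedence on left): tree is (+ (* 1 4) 4)
Prefix: + * 1 4 4


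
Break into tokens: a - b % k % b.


Scan left to right, longest-match per lexeme
Tokens: ID(a), OP(-), ID(b), OP(%), ID(k), OP(%), ID(b)


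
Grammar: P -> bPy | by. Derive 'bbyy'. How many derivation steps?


Derivation: P => bPy => bbyy
Steps: 2


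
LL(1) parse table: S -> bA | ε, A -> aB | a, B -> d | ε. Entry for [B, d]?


For [B, d]: 'd' ∈ FIRST(d)
Entry: B -> d
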